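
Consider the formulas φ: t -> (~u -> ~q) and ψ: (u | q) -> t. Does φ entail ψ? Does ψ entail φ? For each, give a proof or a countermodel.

(⟹) This fails. Under u = T, q = F, t = F, the left side is true but the right side is false.

(⟸) This fails. Under u = F, q = T, t = T, the left side is false but the right side is true.

Neither implication holds.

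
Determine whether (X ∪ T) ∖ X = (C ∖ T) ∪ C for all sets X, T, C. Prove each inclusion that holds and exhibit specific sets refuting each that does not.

(⊆) fails and (⊇) fails.

Forward inclusion. This inclusion fails. Take X = ∅, T = {1}, C = ∅; then 1 ∈ (X ∪ T) ∖ X but 1 ∉ (C ∖ T) ∪ C.

Reverse inclusion. This inclusion fails. Take X = ∅, T = ∅, C = {1}; then 1 ∈ (C ∖ T) ∪ C but 1 ∉ (X ∪ T) ∖ X.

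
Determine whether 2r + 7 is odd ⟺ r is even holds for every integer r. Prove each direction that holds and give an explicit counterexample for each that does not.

(⇒) fails; (⇐) holds.

[⇐] Suppose r is even. Since 2 is even, 2r is even for every r, so 2r + 7 has the same parity as 7, which is odd. Hence 2r + 7 is odd.

[⇒] This fails: take r = 3. Then 2r + 7 = 13, which is odd, yet r = 3 is odd, not even.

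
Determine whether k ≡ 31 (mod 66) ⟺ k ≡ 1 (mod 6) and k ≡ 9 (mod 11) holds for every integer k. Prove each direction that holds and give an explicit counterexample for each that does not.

Both directions hold.

(⇐) If k ≡ 1 (mod 6) and k ≡ 9 (mod 11), then by the Chinese remainder theorem k ≡ 31 (mod 66). This is exactly k ≡ 31 (mod 66).

(⇒) Suppose k ≡ 31 (mod 66); write k = 66j + 31. Since 6 ∣ 66, reducing mod 6 gives k ≡ 31 ≡ 1 (mod 6); since 11 ∣ 66, reducing mod 11 gives k ≡ 31 ≡ 9 (mod 11).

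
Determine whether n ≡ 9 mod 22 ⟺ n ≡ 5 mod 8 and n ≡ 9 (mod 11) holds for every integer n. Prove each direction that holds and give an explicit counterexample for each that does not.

(⇐) If n ≡ 5 (mod 8) and n ≡ 9 (mod 11), then by the Chinese remainder theorem n ≡ 53 (mod 88). Since 53 ≡ 9 (mod 22) and 22 ∣ 88, we get n ≡ 9 (mod 22).

(⇒) This fails: n = 9 gives 9 ≡ 9 (mod 22) but 9 ≡ 1 (mod 8), so the conjunction on the right does not hold.

The forward direction fails; the converse holds.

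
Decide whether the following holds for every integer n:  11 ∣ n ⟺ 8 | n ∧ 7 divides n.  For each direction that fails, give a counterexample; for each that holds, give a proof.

Neither implication holds.

(⟹) This fails: take n = 11. Certainly 11 ∣ 11, but 8 ∤ 11.

(⟸) This fails: take n = 56. Both 8 ∣ 56 and 7 ∣ 56, yet 56 is not a multiple of 11 (since 56 = 5·11 + 1), so 11 ∤ 56.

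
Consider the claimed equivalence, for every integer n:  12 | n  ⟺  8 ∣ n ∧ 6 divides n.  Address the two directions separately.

[⇒] This fails: take n = 12. Certainly 12 ∣ 12, but 8 ∤ 12.

[⇐] Suppose 8 ∣ n and 6 ∣ n. Any common multiple of 8 and 6 is a multiple of their lcm; here lcm(8, 6) = 8·6/gcd(8, 6) = 48/2 = 24, so 24 ∣ n. Since 12 ∣ 24, it follows that 12 ∣ n.

The forward direction fails; the converse holds.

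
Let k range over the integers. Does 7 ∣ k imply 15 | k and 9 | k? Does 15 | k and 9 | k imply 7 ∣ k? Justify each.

Neither implication holds.

(⟹) This fails: take k = 7. Certainly 7 ∣ 7, but 15 ∤ 7.

(⟸) This fails: take k = 45. Both 15 ∣ 45 and 9 ∣ 45, yet 45 is not a multiple of 7 (since 45 = 6·7 + 3), so 7 ∤ 45.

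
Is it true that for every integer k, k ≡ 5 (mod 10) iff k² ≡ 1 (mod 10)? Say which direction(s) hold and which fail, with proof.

[⇒] This fails: take k = 5. Then 5 ≡ 5 (mod 10), but 5² = 25 ≡ 5 (mod 10), not 1.

[⇐] This fails: take k = 1. Then 1² = 1 ≡ 1 (mod 10), yet 1 ≡ 1 (mod 10), not 5.

Neither implication holds.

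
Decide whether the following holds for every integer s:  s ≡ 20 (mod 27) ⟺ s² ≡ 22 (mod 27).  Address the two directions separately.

Only the forward implication holds.

(→) Suppose s ≡ 20 (mod 27). Write s = 27j + 20. Then (27j + 20)² = 729j² + 1080j + 400 = 27(27j² + 40j + 14) + 22, so s² ≡ 22 (mod 27).

(←) This fails: take s = 7. Then 7² = 49 ≡ 22 (mod 27), yet 7 ≡ 7 (mod 27), not 20.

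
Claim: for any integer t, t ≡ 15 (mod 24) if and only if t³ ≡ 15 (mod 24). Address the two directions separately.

Forward direction. Suppose t ≡ 15 (mod 24). Write t = 24j + 15. Then (24j + 15)³ = 13824j³ + 25920j² + 16200j + 3375 = 24(576j³ + 1080j² + 675j + 140) + 15, so t³ ≡ 15 (mod 24).

Converse. Suppose t³ ≡ 15 (mod 24). The only residue r in {0, …, 23} with r³ ≡ 15 (mod 24) is r = 15, so t ≡ 15 (mod 24).

Both implications hold.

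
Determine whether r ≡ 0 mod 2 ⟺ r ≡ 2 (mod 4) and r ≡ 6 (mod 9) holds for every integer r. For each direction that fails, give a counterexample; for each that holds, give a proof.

Only the reverse direction holds.

(⟹) This fails: r = 0 gives 0 ≡ 0 (mod 2) but 0 ≡ 0 (mod 4), so the conjunction on the right does not hold.

(⟸) Conversely, if r ≡ 2 (mod 4) and r ≡ 6 (mod 9), then by the Chinese remainder theorem r ≡ 6 (mod 36). Since 6 ≡ 0 (mod 2) and 2 ∣ 36, we get r ≡ 0 (mod 2).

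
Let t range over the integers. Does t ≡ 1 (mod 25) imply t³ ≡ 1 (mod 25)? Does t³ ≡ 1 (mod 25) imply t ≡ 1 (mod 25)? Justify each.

Both implications hold.

Converse. Suppose t³ ≡ 1 (mod 25). The only residue r in {0, …, 24} with r³ ≡ 1 (mod 25) is r = 1, so t ≡ 1 (mod 25).

Forward direction. Suppose t ≡ 1 (mod 25). Write t = 25j + 1. Then (25j + 1)³ = 15625j³ + 1875j² + 75j + 1 = 25(625j³ + 75j² + 3j) + 1, so t³ ≡ 1 (mod 25).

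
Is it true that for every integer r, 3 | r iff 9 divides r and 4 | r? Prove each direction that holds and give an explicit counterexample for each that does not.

(⟹) This fails: take r = 3. Certainly 3 ∣ 3, but 9 ∤ 3.

(⟸) Suppose 9 ∣ r and 4 ∣ r. Any common multiple of 9 and 4 is a multiple of their lcm; here gcd(9, 4) = 1, so lcm(9, 4) = 9·4 = 36, so 36 ∣ r. Since 3 ∣ 36, it follows that 3 ∣ r.

The forward direction fails; the converse holds.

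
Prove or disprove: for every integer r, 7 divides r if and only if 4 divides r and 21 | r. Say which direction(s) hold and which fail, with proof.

(⇒) fails; (⇐) holds.

Forward direction. This fails: take r = 7. Certainly 7 ∣ 7, but 4 ∤ 7.

Converse. Suppose 4 ∣ r and 21 ∣ r. Any common multiple of 4 and 21 is a multiple of their lcm; here gcd(4, 21) = 1, so lcm(4, 21) = 4·21 = 84, so 84 ∣ r. Since 7 ∣ 84, it follows that 7 ∣ r.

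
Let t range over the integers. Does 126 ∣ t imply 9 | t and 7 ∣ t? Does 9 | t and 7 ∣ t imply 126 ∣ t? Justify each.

Only the forward implication holds.

Forward direction. If 126 ∣ t, write t = 126q. Since 126 = 14·9, t = 9·(14q), so 9 ∣ t; and since 126 = 18·7, t = 7·(18q), so 7 ∣ t.

Converse. This fails: take t = 63. Both 9 ∣ 63 and 7 ∣ 63, yet 63 is not a multiple of 126 (since 63 = 0·126 + 63), so 126 ∤ 63.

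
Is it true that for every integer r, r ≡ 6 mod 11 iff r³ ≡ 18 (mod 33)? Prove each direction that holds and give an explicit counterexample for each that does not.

[⇐] The residues r modulo 33 with r³ ≡ 18 (mod 33) are exactly {6}, and each is ≡ 6 (mod 11).

[⇒] This fails: take r = 17. Then 17 ≡ 6 (mod 11), but 17³ = 4913 ≡ 29 (mod 33), not 18.

Not equivalent: only (⇐) holds.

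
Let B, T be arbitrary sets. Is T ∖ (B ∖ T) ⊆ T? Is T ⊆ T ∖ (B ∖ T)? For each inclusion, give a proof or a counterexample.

Both inclusions hold; the sets are equal.

(⟹) Let x ∈ T ∖ (B ∖ T). Then either x ∈ T and x ∉ B; or x ∈ B ∩ T. In each case x ∈ T, so T ∖ (B ∖ T) ⊆ T.

(⟸) Let x ∈ T. Then either x ∈ T and x ∉ B; or x ∈ B ∩ T. In each case x ∈ T ∖ (B ∖ T), so T ⊆ T ∖ (B ∖ T).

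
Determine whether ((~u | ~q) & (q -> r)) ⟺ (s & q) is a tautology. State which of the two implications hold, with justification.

(⇒) fails and (⇐) fails.

[⇒] This fails. Under r = F, q = F, s = F, u = F, the left side is true but the right side is false.

[⇐] This fails. Under r = F, q = T, s = T, u = T, the left side is false but the right side is true.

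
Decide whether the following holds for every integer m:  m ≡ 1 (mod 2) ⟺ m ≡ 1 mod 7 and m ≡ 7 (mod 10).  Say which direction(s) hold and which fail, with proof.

(⇐) If m ≡ 1 (mod 7) and m ≡ 7 (mod 10), then by the Chinese remainder theorem m ≡ 57 (mod 70). Since 57 ≡ 1 (mod 2) and 2 ∣ 70, we get m ≡ 1 (mod 2).

(⇒) This fails: m = 1 gives 1 ≡ 1 (mod 2) but 1 ≡ 1 (mod 10), so the conjunction on the right does not hold.

Not equivalent: only (⇐) holds.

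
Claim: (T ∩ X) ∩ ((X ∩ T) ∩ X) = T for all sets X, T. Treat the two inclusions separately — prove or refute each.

(⊆) holds; (⊇) fails.

(⊇) This inclusion fails. Take X = ∅, T = {1}; then 1 ∈ T but 1 ∉ (T ∩ X) ∩ ((X ∩ T) ∩ X).

(⊆) Let x ∈ (T ∩ X) ∩ ((X ∩ T) ∩ X). Then x ∈ X ∩ T, from which x ∈ T.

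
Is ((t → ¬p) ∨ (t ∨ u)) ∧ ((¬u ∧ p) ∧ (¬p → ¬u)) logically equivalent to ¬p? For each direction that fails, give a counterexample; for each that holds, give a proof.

Neither direction holds.

(⇒) This fails. Under p = T, u = F, t = F, the left side is true but the right side is false.

(⇐) This fails. Under p = F, u = F, t = F, the left side is false but the right side is true.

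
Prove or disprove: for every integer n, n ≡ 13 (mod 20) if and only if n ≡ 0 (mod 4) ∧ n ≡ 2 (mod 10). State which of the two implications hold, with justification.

Neither implication holds.

[⇒] This fails: n = 13 gives 13 ≡ 13 (mod 20) but 13 ≡ 1 (mod 4), so the conjunction on the right does not hold.

[⇐] This fails: n = 12 satisfies both congruences on the right (12 ≡ 0 mod 4 and 12 ≡ 2 mod 10) yet 12 ≡ 12 (mod 20), not 13.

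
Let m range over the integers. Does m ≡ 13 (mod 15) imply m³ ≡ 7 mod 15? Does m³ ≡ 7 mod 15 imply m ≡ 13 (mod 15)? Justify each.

(⟸) Suppose m³ ≡ 7 (mod 15). The only residue r in {0, …, 14} with r³ ≡ 7 (mod 15) is r = 13, so m ≡ 13 (mod 15).

(⟹) Suppose m ≡ 13 (mod 15). Write m = 15j + 13. Then (15j + 13)³ = 3375j³ + 8775j² + 7605j + 2197 = 15(225j³ + 585j² + 507j + 146) + 7, so m³ ≡ 7 (mod 15).

Equivalent; both directions hold.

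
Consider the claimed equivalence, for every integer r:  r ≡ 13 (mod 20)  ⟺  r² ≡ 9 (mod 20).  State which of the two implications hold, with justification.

(⇒) Suppose r ≡ 13 (mod 20). Write r = 20j + 13. Then (20j + 13)² = 400j² + 520j + 169 = 20(20j² + 26j + 8) + 9, so r² ≡ 9 (mod 20).

(⇐) This fails: take r = 3. Then 3² = 9 ≡ 9 (mod 20), yet 3 ≡ 3 (mod 20), not 13.

Only the forward direction holds.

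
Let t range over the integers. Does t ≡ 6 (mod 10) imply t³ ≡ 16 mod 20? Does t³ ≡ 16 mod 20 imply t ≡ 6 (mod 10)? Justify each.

[⇒] Suppose t ≡ 6 (mod 10). Working modulo 20, t ∈ {6, 16}; for each such r, r³ ≡ 16 (mod 20).

[⇐] Conversely, the residues r modulo 20 with r³ ≡ 16 (mod 20) are exactly {6, 16}, and each is ≡ 6 (mod 10).

Both directions hold.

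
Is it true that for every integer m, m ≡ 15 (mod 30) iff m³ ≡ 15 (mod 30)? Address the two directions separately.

(⟹) Suppose m ≡ 15 (mod 30). Write m = 30j + 15. Then (30j + 15)³ = 27000j³ + 40500j² + 20250j + 3375 = 30(900j³ + 1350j² + 675j + 112) + 15, so m³ ≡ 15 (mod 30).

(⟸) Conversely, suppose m³ ≡ 15 (mod 30). The only residue r in {0, …, 29} with r³ ≡ 15 (mod 30) is r = 15, so m ≡ 15 (mod 30).

Both directions hold; the statement is true.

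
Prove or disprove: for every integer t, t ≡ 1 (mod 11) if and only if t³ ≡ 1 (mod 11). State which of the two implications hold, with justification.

Both implications hold.

[⇒] Suppose t ≡ 1 (mod 11). Write t = 11j + 1. Then (11j + 1)³ = 1331j³ + 363j² + 33j + 1 = 11(121j³ + 33j² + 3j) + 1, so t³ ≡ 1 (mod 11).

[⇐] Conversely, suppose t³ ≡ 1 (mod 11). The only residue r in {0, …, 10} with r³ ≡ 1 (mod 11) is r = 1, so t ≡ 1 (mod 11).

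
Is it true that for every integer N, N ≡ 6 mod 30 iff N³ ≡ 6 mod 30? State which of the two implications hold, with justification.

Both implications hold.

(⇒) Suppose N ≡ 6 mod 30. Write N = 30j + 6. Then (30j + 6)³ = 27000j³ + 16200j² + 3240j + 216 = 30(900j³ + 540j² + 108j + 7) + 6, so N³ ≡ 6 (mod 30).

(⇐) Conversely, suppose N³ ≡ 6 (mod 30). The only residue r in {0, …, 29} with r³ ≡ 6 (mod 30) is r = 6, so N ≡ 6 (mod 30).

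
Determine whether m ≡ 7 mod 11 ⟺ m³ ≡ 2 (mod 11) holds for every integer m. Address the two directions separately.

Both directions hold.

[⇐] Suppose m³ ≡ 2 (mod 11). The only residue r in {0, …, 10} with r³ ≡ 2 (mod 11) is r = 7, so m ≡ 7 (mod 11).

[⇒] Suppose m ≡ 7 mod 11. Write m = 11j + 7. Then (11j + 7)³ = 1331j³ + 2541j² + 1617j + 343 = 11(121j³ + 231j² + 147j + 31) + 2, so m³ ≡ 2 (mod 11).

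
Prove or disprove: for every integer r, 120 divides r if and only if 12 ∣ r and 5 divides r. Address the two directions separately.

Not equivalent: only (⇒) holds.

(⟹) If 120 ∣ r, write r = 120q. Since 120 = 10·12, r = 12·(10q), so 12 ∣ r; and since 120 = 24·5, r = 5·(24q), so 5 ∣ r.

(⟸) This fails: take r = 60. Both 12 ∣ 60 and 5 ∣ 60, yet 60 is not a multiple of 120 (since 60 = 0·120 + 60), so 120 ∤ 60.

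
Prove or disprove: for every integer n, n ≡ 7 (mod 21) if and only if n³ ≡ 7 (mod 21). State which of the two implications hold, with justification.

Both directions hold; the statement is true.

(⟸) Suppose n³ ≡ 7 (mod 21). The only residue r in {0, …, 20} with r³ ≡ 7 (mod 21) is r = 7, so n ≡ 7 (mod 21).

(⟹) Suppose n ≡ 7 (mod 21). Write n = 21j + 7. Then (21j + 7)³ = 9261j³ + 9261j² + 3087j + 343 = 21(441j³ + 441j² + 147j + 16) + 7, so n³ ≡ 7 (mod 21).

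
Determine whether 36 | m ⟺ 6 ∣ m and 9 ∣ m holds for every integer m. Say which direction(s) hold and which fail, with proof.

(⇒) If 36 ∣ m, write m = 36q. Since 36 = 6·6, m = 6·(6q), so 6 ∣ m; and since 36 = 4·9, m = 9·(4q), so 9 ∣ m.

(⇐) This fails: take m = 18. Both 6 ∣ 18 and 9 ∣ 18, yet 18 is not a multiple of 36 (since 18 = 0·36 + 18), so 36 ∤ 18.

Only the forward implication holds.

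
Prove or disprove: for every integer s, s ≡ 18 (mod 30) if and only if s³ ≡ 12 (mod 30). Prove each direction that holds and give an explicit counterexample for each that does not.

Equivalent; both directions hold.

(←) Suppose s³ ≡ 12 (mod 30). The only residue r in {0, …, 29} with r³ ≡ 12 (mod 30) is r = 18, so s ≡ 18 (mod 30).

(→) Suppose s ≡ 18 (mod 30). Write s = 30j + 18. Then (30j + 18)³ = 27000j³ + 48600j² + 29160j + 5832 = 30(900j³ + 1620j² + 972j + 194) + 12, so s³ ≡ 12 (mod 30).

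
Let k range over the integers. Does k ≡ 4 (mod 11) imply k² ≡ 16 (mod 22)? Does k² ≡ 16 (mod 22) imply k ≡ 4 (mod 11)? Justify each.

Neither implication holds.

Forward direction. This fails: take k = 15. Then 15 ≡ 4 (mod 11), but 15² = 225 ≡ 5 (mod 22), not 16.

Converse. This fails: take k = 18. Then 18² = 324 ≡ 16 (mod 22), yet 18 ≡ 7 (mod 11), not 4.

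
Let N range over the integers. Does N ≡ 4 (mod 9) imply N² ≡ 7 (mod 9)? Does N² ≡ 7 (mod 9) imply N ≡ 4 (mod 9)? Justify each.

Forward direction. Suppose N ≡ 4 (mod 9). Write N = 9j + 4. Then (9j + 4)² = 81j² + 72j + 16 = 9(9j² + 8j + 1) + 7, so N² ≡ 7 (mod 9).

Converse. This fails: take N = 5. Then 5² = 25 ≡ 7 (mod 9), yet 5 ≡ 5 (mod 9), not 4.

(⇒) holds; (⇐) fails.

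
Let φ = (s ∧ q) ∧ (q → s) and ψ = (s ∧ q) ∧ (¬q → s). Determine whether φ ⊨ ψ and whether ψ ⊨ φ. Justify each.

Both directions hold; the statement is true.

Forward direction. Assume the antecedent. If q is true, the antecedent forces (q = T, s = T), and (s ∧ q) ∧ (¬q → s) holds there. If q is false, the antecedent cannot hold. Either way (s ∧ q) ∧ (¬q → s) holds.

Converse. Assume the antecedent. If q is true, the antecedent forces (q = T, s = T), and (s ∧ q) ∧ (q → s) holds there. If q is false, the antecedent cannot hold. Either way (s ∧ q) ∧ (q → s) holds.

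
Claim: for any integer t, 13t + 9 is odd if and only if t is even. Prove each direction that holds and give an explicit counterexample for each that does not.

Both implications hold.

[⇒] Suppose 13t + 9 is odd. Since 13 is odd, 13t and t have the same parity, so 13t + 9 ≡ t + 9 (mod 2). As 9 is odd, 13t + 9 is odd exactly when t is even. Thus t is even.

[⇐] Conversely, suppose t is even; write t = 2j. Then 13t + 9 = 13·(2j) + 9 = 2·13j + 9, which is odd.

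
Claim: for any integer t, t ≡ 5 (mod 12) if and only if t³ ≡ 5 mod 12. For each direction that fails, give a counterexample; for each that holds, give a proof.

Both directions hold; the statement is true.

(⇒) Suppose t ≡ 5 (mod 12). Write t = 12j + 5. Then (12j + 5)³ = 1728j³ + 2160j² + 900j + 125 = 12(144j³ + 180j² + 75j + 10) + 5, so t³ ≡ 5 (mod 12).

(⇐) Conversely, suppose t³ ≡ 5 (mod 12). The only residue r in {0, …, 11} with r³ ≡ 5 (mod 12) is r = 5, so t ≡ 5 (mod 12).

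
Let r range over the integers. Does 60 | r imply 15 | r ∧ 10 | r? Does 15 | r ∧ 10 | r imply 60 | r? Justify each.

(→) If 60 ∣ r, write r = 60q. Since 60 = 4·15, r = 15·(4q), so 15 ∣ r; and since 60 = 6·10, r = 10·(6q), so 10 ∣ r.

(←) This fails: take r = 30. Both 15 ∣ 30 and 10 ∣ 30, yet 30 is not a multiple of 60 (since 30 = 0·60 + 30), so 60 ∤ 30.

(⇒) holds; (⇐) fails.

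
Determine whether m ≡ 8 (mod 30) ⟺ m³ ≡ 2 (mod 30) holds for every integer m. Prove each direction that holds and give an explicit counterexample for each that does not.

The biconditional holds.

(⟹) Suppose m ≡ 8 (mod 30). Write m = 30j + 8. Then (30j + 8)³ = 27000j³ + 21600j² + 5760j + 512 = 30(900j³ + 720j² + 192j + 17) + 2, so m³ ≡ 2 (mod 30).

(⟸) Conversely, suppose m³ ≡ 2 (mod 30). The only residue r in {0, …, 29} with r³ ≡ 2 (mod 30) is r = 8, so m ≡ 8 (mod 30).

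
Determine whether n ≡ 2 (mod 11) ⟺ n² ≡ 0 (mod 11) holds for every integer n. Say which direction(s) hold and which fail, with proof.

(⇒) This fails: take n = 2. Then 2 ≡ 2 (mod 11), but 2² = 4 ≡ 4 (mod 11), not 0.

(⇐) This fails: take n = 0. Then 0² = 0 ≡ 0 (mod 11), yet 0 ≡ 0 (mod 11), not 2.

Neither direction holds.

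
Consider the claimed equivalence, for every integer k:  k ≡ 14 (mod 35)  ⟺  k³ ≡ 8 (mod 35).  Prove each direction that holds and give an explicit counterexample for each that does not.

Neither implication holds.

(⇒) This fails: take k = 14. Then 14 ≡ 14 (mod 35), but 14³ = 2744 ≡ 14 (mod 35), not 8.

(⇐) This fails: take k = 2. Then 2³ = 8 ≡ 8 (mod 35), yet 2 ≡ 2 (mod 35), not 14.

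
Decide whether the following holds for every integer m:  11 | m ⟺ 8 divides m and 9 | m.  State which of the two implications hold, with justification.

Both directions fail.

(⟹) This fails: take m = 11. Certainly 11 ∣ 11, but 8 ∤ 11.

(⟸) This fails: take m = 72. Both 8 ∣ 72 and 9 ∣ 72, yet 72 is not a multiple of 11 (since 72 = 6·11 + 6), so 11 ∤ 72.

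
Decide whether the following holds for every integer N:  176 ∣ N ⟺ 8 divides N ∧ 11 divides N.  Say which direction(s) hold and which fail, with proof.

[⇒] If 176 ∣ N, write N = 176q. Since 176 = 22·8, N = 8·(22q), so 8 ∣ N; and since 176 = 16·11, N = 11·(16q), so 11 ∣ N.

[⇐] This fails: take N = 88. Both 8 ∣ 88 and 11 ∣ 88, yet 88 is not a multiple of 176 (since 88 = 0·176 + 88), so 176 ∤ 88.

Not equivalent: only (⇒) holds.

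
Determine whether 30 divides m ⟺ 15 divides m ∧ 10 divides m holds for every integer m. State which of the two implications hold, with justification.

Both directions hold; the statement is true.

(⟹) If 30 ∣ m, write m = 30q. Since 30 = 2·15, m = 15·(2q), so 15 ∣ m; and since 30 = 3·10, m = 10·(3q), so 10 ∣ m.

(⟸) Suppose 15 ∣ m and 10 ∣ m. Any common multiple of 15 and 10 is a multiple of their lcm; here lcm(15, 10) = 15·10/gcd(15, 10) = 150/5 = 30, so 30 ∣ m.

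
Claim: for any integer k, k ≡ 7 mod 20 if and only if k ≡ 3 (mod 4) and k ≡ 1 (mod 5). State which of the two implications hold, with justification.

(⟹) This fails: k = 7 gives 7 ≡ 7 (mod 20) but 7 ≡ 2 (mod 5), so the conjunction on the right does not hold.

(⟸) This fails: k = 11 satisfies both congruences on the right (11 ≡ 3 mod 4 and 11 ≡ 1 mod 5) yet 11 ≡ 11 (mod 20), not 7.

(⇒) fails and (⇐) fails.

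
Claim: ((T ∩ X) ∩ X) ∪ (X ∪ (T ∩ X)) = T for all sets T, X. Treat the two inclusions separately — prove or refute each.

Both inclusions fail.

Forward inclusion. This inclusion fails. Take T = ∅, X = {1}; then 1 ∈ ((T ∩ X) ∩ X) ∪ (X ∪ (T ∩ X)) but 1 ∉ T.

Reverse inclusion. This inclusion fails. Take T = {1}, X = ∅; then 1 ∈ T but 1 ∉ ((T ∩ X) ∩ X) ∪ (X ∪ (T ∩ X)).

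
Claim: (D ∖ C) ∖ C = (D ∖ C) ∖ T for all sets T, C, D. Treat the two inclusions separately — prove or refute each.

Reverse inclusion. Let x ∈ (D ∖ C) ∖ T. Then x ∈ D and x ∉ T, C, from which x ∈ (D ∖ C) ∖ C.

Forward inclusion. This inclusion fails. Take T = {1}, C = ∅, D = {1}; then 1 ∈ (D ∖ C) ∖ C but 1 ∉ (D ∖ C) ∖ T.

Only the reverse inclusion holds.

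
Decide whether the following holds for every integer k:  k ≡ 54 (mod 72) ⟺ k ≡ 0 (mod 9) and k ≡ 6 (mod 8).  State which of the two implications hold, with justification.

[⇐] If k ≡ 0 (mod 9) and k ≡ 6 (mod 8), then by the Chinese remainder theorem k ≡ 54 (mod 72). This is exactly k ≡ 54 (mod 72).

[⇒] Suppose k ≡ 54 (mod 72); write k = 72j + 54. Since 9 ∣ 72, reducing mod 9 gives k ≡ 54 ≡ 0 (mod 9); since 8 ∣ 72, reducing mod 8 gives k ≡ 54 ≡ 6 (mod 8).

The biconditional holds.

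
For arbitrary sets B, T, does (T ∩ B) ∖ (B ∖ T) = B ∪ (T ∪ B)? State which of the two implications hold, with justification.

The sets are not equal: only the forward inclusion holds.

(⟸) This inclusion fails. Take B = {1}, T = ∅; then 1 ∈ B ∪ (T ∪ B) but 1 ∉ (T ∩ B) ∖ (B ∖ T).

(⟹) Let x ∈ (T ∩ B) ∖ (B ∖ T). Then x ∈ B ∩ T, from which x ∈ B ∪ (T ∪ B).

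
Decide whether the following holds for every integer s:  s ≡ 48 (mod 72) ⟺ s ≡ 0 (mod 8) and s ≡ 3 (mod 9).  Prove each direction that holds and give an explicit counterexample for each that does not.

The biconditional holds.

[⇒] Suppose s ≡ 48 (mod 72); write s = 72j + 48. Since 8 ∣ 72, reducing mod 8 gives s ≡ 48 ≡ 0 (mod 8); since 9 ∣ 72, reducing mod 9 gives s ≡ 48 ≡ 3 (mod 9).

[⇐] Conversely, if s ≡ 0 (mod 8) and s ≡ 3 (mod 9), then by the Chinese remainder theorem s ≡ 48 (mod 72). This is exactly s ≡ 48 (mod 72).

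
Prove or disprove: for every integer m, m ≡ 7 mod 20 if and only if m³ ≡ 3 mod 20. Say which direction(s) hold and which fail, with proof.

Both directions hold; the statement is true.

Forward direction. Suppose m ≡ 7 mod 20. Write m = 20j + 7. Then (20j + 7)³ = 8000j³ + 8400j² + 2940j + 343 = 20(400j³ + 420j² + 147j + 17) + 3, so m³ ≡ 3 (mod 20).

Converse. Suppose m³ ≡ 3 (mod 20). The only residue r in {0, …, 19} with r³ ≡ 3 (mod 20) is r = 7, so m ≡ 7 (mod 20).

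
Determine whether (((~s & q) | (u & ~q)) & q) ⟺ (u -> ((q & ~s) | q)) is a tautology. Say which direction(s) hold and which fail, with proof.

The forward direction holds; the converse fails.

(⟹) Assume the antecedent. If s is true, the antecedent cannot hold. If s is false, the antecedent forces (s = F, q = T, u = F) or (s = F, q = T, u = T), and u -> ((q & ~s) | q) holds there. Either way u -> ((q & ~s) | q) holds.

(⟸) This fails. Under s = F, q = F, u = F, the left side is false but the right side is true.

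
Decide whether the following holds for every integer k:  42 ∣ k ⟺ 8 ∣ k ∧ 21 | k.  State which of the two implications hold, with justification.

(⇒) This fails: take k = 42. Certainly 42 ∣ 42, but 8 ∤ 42.

(⇐) Suppose 8 ∣ k and 21 ∣ k. Any common multiple of 8 and 21 is a multiple of their lcm; here gcd(8, 21) = 1, so lcm(8, 21) = 8·21 = 168, so 168 ∣ k. Since 42 ∣ 168, it follows that 42 ∣ k.

Only the converse holds.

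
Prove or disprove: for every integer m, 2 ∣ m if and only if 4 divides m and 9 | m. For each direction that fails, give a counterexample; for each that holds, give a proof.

Not equivalent: only (⇐) holds.

Forward direction. This fails: take m = 2. Certainly 2 ∣ 2, but 4 ∤ 2.

Converse. Suppose 4 ∣ m and 9 ∣ m. Any common multiple of 4 and 9 is a multiple of their lcm; here gcd(4, 9) = 1, so lcm(4, 9) = 4·9 = 36, so 36 ∣ m. Since 2 ∣ 36, it follows that 2 ∣ m.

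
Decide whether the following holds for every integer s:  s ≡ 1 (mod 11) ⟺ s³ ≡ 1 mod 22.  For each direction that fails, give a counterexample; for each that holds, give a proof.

Forward direction. This fails: take s = 12. Then 12 ≡ 1 (mod 11), but 12³ = 1728 ≡ 12 (mod 22), not 1.

Converse. The residues r modulo 22 with r³ ≡ 1 (mod 22) are exactly {1}, and each is ≡ 1 (mod 11).

Only the converse holds.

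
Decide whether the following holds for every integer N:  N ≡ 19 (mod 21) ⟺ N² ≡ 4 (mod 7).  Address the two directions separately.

[⇒] Suppose N ≡ 19 (mod 21). Then N² ≡ 19² = 361 (mod 21), and since 7 ∣ 21, also N² ≡ 4 (mod 7).

[⇐] This fails: take N = 2. Then 2² = 4 ≡ 4 (mod 7), yet 2 ≡ 2 (mod 21), not 19.

Not equivalent: only (⇒) holds.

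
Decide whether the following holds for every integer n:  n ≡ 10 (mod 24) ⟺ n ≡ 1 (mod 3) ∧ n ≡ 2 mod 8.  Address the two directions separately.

Both directions hold.

(⇒) Suppose n ≡ 10 (mod 24); write n = 24j + 10. Since 3 ∣ 24, reducing mod 3 gives n ≡ 10 ≡ 1 (mod 3); since 8 ∣ 24, reducing mod 8 gives n ≡ 10 ≡ 2 (mod 8).

(⇐) Conversely, if n ≡ 1 (mod 3) and n ≡ 2 (mod 8), then by the Chinese remainder theorem n ≡ 10 (mod 24). This is exactly n ≡ 10 (mod 24).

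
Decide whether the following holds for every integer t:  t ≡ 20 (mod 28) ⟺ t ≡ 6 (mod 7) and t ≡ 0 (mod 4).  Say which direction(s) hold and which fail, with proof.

(⇒) Suppose t ≡ 20 (mod 28); write t = 28j + 20. Since 7 ∣ 28, reducing mod 7 gives t ≡ 20 ≡ 6 (mod 7); since 4 ∣ 28, reducing mod 4 gives t ≡ 20 ≡ 0 (mod 4).

(⇐) Conversely, if t ≡ 6 (mod 7) and t ≡ 0 (mod 4), then by the Chinese remainder theorem t ≡ 20 (mod 28). This is exactly t ≡ 20 (mod 28).

Both directions hold.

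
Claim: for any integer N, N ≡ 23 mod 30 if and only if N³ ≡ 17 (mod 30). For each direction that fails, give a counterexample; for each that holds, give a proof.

Both implications hold.

[⇒] Suppose N ≡ 23 mod 30. Write N = 30j + 23. Then (30j + 23)³ = 27000j³ + 62100j² + 47610j + 12167 = 30(900j³ + 2070j² + 1587j + 405) + 17, so N³ ≡ 17 (mod 30).

[⇐] Conversely, suppose N³ ≡ 17 (mod 30). The only residue r in {0, …, 29} with r³ ≡ 17 (mod 30) is r = 23, so N ≡ 23 (mod 30).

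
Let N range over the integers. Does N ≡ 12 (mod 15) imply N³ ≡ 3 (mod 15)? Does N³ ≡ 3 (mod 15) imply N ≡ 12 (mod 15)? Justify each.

(→) Suppose N ≡ 12 (mod 15). Write N = 15j + 12. Then (15j + 12)³ = 3375j³ + 8100j² + 6480j + 1728 = 15(225j³ + 540j² + 432j + 115) + 3, so N³ ≡ 3 (mod 15).

(←) Conversely, suppose N³ ≡ 3 (mod 15). The only residue r in {0, …, 14} with r³ ≡ 3 (mod 15) is r = 12, so N ≡ 12 (mod 15).

Equivalent; both directions hold.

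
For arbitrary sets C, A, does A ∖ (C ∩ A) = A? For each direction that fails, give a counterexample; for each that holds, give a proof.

The sets are not equal: only the forward inclusion holds.

(⊆) Let x ∈ A ∖ (C ∩ A). Then x ∈ A and x ∉ C, from which x ∈ A.

(⊇) This inclusion fails. Take C = {1}, A = {1}; then 1 ∈ A but 1 ∉ A ∖ (C ∩ A).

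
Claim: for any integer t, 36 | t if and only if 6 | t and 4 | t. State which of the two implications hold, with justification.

(⇒) holds; (⇐) fails.

(⟹) If 36 ∣ t, write t = 36q. Since 36 = 6·6, t = 6·(6q), so 6 ∣ t; and since 36 = 9·4, t = 4·(9q), so 4 ∣ t.

(⟸) This fails: take t = 12. Both 6 ∣ 12 and 4 ∣ 12, yet 12 is not a multiple of 36 (since 12 = 0·36 + 12), so 36 ∤ 12.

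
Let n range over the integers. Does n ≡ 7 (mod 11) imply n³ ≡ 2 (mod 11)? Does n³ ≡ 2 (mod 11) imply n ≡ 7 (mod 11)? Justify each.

Both implications hold.

[⇐] For the converse, argue contrapositively. If n ≢ 7 (mod 11), then n is congruent to one of 0, 1, 2, 3, 4, 5, 6, 8, 9, 10 modulo 11, and these give n³ ≡ 0, 1, 8, 5, 9, 4, 7, 6, 3, 10 respectively — never 2.

[⇒] Suppose n ≡ 7 (mod 11). Write n = 11j + 7. Then (11j + 7)³ = 1331j³ + 2541j² + 1617j + 343 = 11(121j³ + 231j² + 147j + 31) + 2, so n³ ≡ 2 (mod 11).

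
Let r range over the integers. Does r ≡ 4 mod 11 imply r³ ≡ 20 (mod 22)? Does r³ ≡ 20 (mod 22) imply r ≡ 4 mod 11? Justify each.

Forward direction. This fails: take r = 15. Then 15 ≡ 4 (mod 11), but 15³ = 3375 ≡ 9 (mod 22), not 20.

Converse. The residues r modulo 22 with r³ ≡ 20 (mod 22) are exactly {4}, and each is ≡ 4 (mod 11).

Not equivalent: only (⇐) holds.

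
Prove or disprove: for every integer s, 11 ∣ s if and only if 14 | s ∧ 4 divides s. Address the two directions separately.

(⇒) fails and (⇐) fails.

Forward direction. This fails: take s = 11. Certainly 11 ∣ 11, but 14 ∤ 11.

Converse. This fails: take s = 28. Both 14 ∣ 28 and 4 ∣ 28, yet 28 is not a multiple of 11 (since 28 = 2·11 + 6), so 11 ∤ 28.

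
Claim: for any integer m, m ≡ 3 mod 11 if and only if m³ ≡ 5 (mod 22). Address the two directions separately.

Not equivalent: only (⇐) holds.

(⇒) This fails: take m = 14. Then 14 ≡ 3 (mod 11), but 14³ = 2744 ≡ 16 (mod 22), not 5.

(⇐) Conversely, the residues r modulo 22 with r³ ≡ 5 (mod 22) are exactly {3}, and each is ≡ 3 (mod 11).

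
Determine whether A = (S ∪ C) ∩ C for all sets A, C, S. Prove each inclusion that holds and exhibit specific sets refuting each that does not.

(⊆) fails and (⊇) fails.

(⟹) This inclusion fails. Take A = {1}, C = ∅, S = ∅; then 1 ∈ A but 1 ∉ (S ∪ C) ∩ C.

(⟸) This inclusion fails. Take A = ∅, C = {1}, S = ∅; then 1 ∈ (S ∪ C) ∩ C but 1 ∉ A.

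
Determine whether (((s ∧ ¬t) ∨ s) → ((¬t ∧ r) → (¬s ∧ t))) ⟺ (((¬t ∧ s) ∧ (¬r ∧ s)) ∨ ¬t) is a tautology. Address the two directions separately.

Neither direction holds.

(⇒) This fails. Under s = F, r = F, t = T, the left side is true but the right side is false.

(⇐) This fails. Under s = T, r = T, t = F, the left side is false but the right side is true.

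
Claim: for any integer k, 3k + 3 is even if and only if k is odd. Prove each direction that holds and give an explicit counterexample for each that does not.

[⇒] Suppose 3k + 3 is even. Since 3 is odd, 3k and k have the same parity, so 3k + 3 ≡ k + 3 (mod 2). As 3 is odd, 3k + 3 is even exactly when k is odd. Thus k is odd.

[⇐] Conversely, suppose k is odd; write k = 2j + 1. Then 3k + 3 = 3·(2j + 1) + 3 = 2·3j + 6, which is even.

Both implications hold.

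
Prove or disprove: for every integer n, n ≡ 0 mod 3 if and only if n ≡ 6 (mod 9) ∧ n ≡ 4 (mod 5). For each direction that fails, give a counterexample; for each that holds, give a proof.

(⟹) This fails: n = 0 gives 0 ≡ 0 (mod 3) but 0 ≡ 0 (mod 9), so the conjunction on the right does not hold.

(⟸) Conversely, if n ≡ 6 (mod 9) and n ≡ 4 (mod 5), then by the Chinese remainder theorem n ≡ 24 (mod 45). Since 24 ≡ 0 (mod 3) and 3 ∣ 45, we get n ≡ 0 (mod 3).

(⇒) fails; (⇐) holds.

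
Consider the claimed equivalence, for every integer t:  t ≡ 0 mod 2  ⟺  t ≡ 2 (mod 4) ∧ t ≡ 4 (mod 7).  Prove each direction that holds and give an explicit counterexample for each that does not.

Only the converse holds.

(→) This fails: t = 0 gives 0 ≡ 0 (mod 2) but 0 ≡ 0 (mod 4), so the conjunction on the right does not hold.

(←) Conversely, if t ≡ 2 (mod 4) and t ≡ 4 (mod 7), then by the Chinese remainder theorem t ≡ 18 (mod 28). Since 18 ≡ 0 (mod 2) and 2 ∣ 28, we get t ≡ 0 (mod 2).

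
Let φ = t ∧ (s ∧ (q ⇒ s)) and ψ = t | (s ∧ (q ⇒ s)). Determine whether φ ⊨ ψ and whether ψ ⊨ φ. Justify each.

(⇒) holds; (⇐) fails.

(⟹) Assume the antecedent. If q is true, the antecedent forces (q = T, t = T, s = T), and t | (s ∧ (q ⇒ s)) holds there. If q is false, the antecedent forces (q = F, t = T, s = T), and t | (s ∧ (q ⇒ s)) holds there. Either way t | (s ∧ (q ⇒ s)) holds.

(⟸) This fails. Under q = F, t = T, s = F, the left side is false but the right side is true.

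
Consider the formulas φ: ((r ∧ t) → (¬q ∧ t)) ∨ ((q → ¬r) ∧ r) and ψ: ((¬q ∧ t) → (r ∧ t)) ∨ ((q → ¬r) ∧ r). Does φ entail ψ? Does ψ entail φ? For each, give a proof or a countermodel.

Forward direction. This fails. Under t = T, q = F, r = F, the left side is true but the right side is false.

Converse. This fails. Under t = T, q = T, r = T, the left side is false but the right side is true.

(⇒) fails and (⇐) fails.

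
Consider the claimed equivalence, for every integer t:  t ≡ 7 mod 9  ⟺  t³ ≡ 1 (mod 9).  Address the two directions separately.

[⇒] Suppose t ≡ 7 mod 9. Write t = 9j + 7. Then (9j + 7)³ = 729j³ + 1701j² + 1323j + 343 = 9(81j³ + 189j² + 147j + 38) + 1, so t³ ≡ 1 (mod 9).

[⇐] This fails: take t = 1. Then 1³ = 1 ≡ 1 (mod 9), yet 1 ≡ 1 (mod 9), not 7.

The forward direction holds; the converse fails.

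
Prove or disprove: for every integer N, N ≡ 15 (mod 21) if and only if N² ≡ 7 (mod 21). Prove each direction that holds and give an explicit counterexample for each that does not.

[⇒] This fails: take N = 15. Then 15 ≡ 15 (mod 21), but 15² = 225 ≡ 15 (mod 21), not 7.

[⇐] This fails: take N = 7. Then 7² = 49 ≡ 7 (mod 21), yet 7 ≡ 7 (mod 21), not 15.

Both directions fail.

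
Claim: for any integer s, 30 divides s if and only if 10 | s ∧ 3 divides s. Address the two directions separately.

Both implications hold.

(→) If 30 ∣ s, write s = 30q. Since 30 = 3·10, s = 10·(3q), so 10 ∣ s; and since 30 = 10·3, s = 3·(10q), so 3 ∣ s.

(←) Suppose 10 ∣ s and 3 ∣ s. Any common multiple of 10 and 3 is a multiple of their lcm; here gcd(10, 3) = 1, so lcm(10, 3) = 10·3 = 30, so 30 ∣ s.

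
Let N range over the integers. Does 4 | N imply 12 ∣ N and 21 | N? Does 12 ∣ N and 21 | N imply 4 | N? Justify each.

(→) This fails: take N = 4. Certainly 4 ∣ 4, but 12 ∤ 4.

(←) Suppose 12 ∣ N and 21 ∣ N. Any common multiple of 12 and 21 is a multiple of their lcm; here lcm(12, 21) = 12·21/gcd(12, 21) = 252/3 = 84, so 84 ∣ N. Since 4 ∣ 84, it follows that 4 ∣ N.

Only the converse holds.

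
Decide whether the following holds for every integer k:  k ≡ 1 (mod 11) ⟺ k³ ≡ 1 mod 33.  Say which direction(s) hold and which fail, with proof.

Only the reverse direction holds.

Forward direction. This fails: take k = 12. Then 12 ≡ 1 (mod 11), but 12³ = 1728 ≡ 12 (mod 33), not 1.

Converse. The residues r modulo 33 with r³ ≡ 1 (mod 33) are exactly {1}, and each is ≡ 1 (mod 11).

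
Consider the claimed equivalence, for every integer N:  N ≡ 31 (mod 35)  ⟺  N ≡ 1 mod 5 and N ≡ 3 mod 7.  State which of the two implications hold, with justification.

(⟸) If N ≡ 1 (mod 5) and N ≡ 3 (mod 7), then by the Chinese remainder theorem N ≡ 31 (mod 35). This is exactly N ≡ 31 (mod 35).

(⟹) Suppose N ≡ 31 (mod 35); write N = 35j + 31. Since 5 ∣ 35, reducing mod 5 gives N ≡ 31 ≡ 1 (mod 5); since 7 ∣ 35, reducing mod 7 gives N ≡ 31 ≡ 3 (mod 7).

Both directions hold; the statement is true.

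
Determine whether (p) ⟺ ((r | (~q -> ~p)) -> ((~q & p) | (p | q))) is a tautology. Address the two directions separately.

Not equivalent: only (⇒) holds.

(→) Assume the antecedent. If r is true, the antecedent forces (r = T, q = F, p = T) or (r = T, q = T, p = T), and the consequent holds there. If r is false, the antecedent forces (r = F, q = F, p = T) or (r = F, q = T, p = T), and the consequent holds there. Either way the consequent holds.

(←) This fails. Under r = F, q = T, p = F, the left side is false but the right side is true.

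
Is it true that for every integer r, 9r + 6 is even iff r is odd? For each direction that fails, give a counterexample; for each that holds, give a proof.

(⟹) This fails: r = 6 gives 9r + 6 = 60, which is even, but 6 is even, not odd.

(⟸) This also fails: r = 3 is odd, but 9r + 6 = 33 is odd, not even.

Neither direction holds.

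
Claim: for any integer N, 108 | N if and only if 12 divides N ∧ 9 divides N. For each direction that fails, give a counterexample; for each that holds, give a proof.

Not equivalent: only (⇒) holds.

[⇐] This fails: take N = 36. Both 12 ∣ 36 and 9 ∣ 36, yet 36 is not a multiple of 108 (since 36 = 0·108 + 36), so 108 ∤ 36.

[⇒] If 108 ∣ N, write N = 108q. Since 108 = 9·12, N = 12·(9q), so 12 ∣ N; and since 108 = 12·9, N = 9·(12q), so 9 ∣ N.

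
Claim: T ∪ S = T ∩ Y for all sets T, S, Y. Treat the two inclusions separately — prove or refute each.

Only the reverse inclusion holds.

Forward inclusion. This inclusion fails. Take T = {1}, S = ∅, Y = ∅; then 1 ∈ T ∪ S but 1 ∉ T ∩ Y.

Reverse inclusion. Let x ∈ T ∩ Y. Then either x ∈ T ∩ Y and x ∉ S; or x ∈ T ∩ S ∩ Y. In each case x ∈ T ∪ S, so T ∩ Y ⊆ T ∪ S.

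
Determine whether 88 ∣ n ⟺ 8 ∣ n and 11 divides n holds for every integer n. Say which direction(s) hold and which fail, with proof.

The biconditional holds.

[⇒] If 88 ∣ n, write n = 88q. Since 88 = 11·8, n = 8·(11q), so 8 ∣ n; and since 88 = 8·11, n = 11·(8q), so 11 ∣ n.

[⇐] Suppose 8 ∣ n and 11 ∣ n. Any common multiple of 8 and 11 is a multiple of their lcm; here gcd(8, 11) = 1, so lcm(8, 11) = 8·11 = 88, so 88 ∣ n.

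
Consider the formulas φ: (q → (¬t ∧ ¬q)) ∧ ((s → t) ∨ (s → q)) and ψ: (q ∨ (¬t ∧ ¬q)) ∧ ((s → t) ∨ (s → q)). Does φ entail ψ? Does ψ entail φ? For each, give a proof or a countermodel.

Neither implication holds.

Forward direction. This fails. Under t = T, q = F, s = F, the left side is true but the right side is false.

Converse. This fails. Under t = F, q = T, s = F, the left side is false but the right side is true.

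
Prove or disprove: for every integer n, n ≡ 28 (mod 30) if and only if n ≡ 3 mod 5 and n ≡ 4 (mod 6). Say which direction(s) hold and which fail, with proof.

The biconditional holds.

(⟹) Suppose n ≡ 28 (mod 30); write n = 30j + 28. Since 5 ∣ 30, reducing mod 5 gives n ≡ 28 ≡ 3 (mod 5); since 6 ∣ 30, reducing mod 6 gives n ≡ 28 ≡ 4 (mod 6).

(⟸) Conversely, if n ≡ 3 (mod 5) and n ≡ 4 (mod 6), then by the Chinese remainder theorem n ≡ 28 (mod 30). This is exactly n ≡ 28 (mod 30).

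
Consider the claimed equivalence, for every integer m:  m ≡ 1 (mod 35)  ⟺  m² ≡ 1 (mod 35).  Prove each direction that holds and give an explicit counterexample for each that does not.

Not equivalent: only (⇒) holds.

(⟸) This fails: take m = 6. Then 6² = 36 ≡ 1 (mod 35), yet 6 ≡ 6 (mod 35), not 1.

(⟹) Suppose m ≡ 1 (mod 35). Write m = 35j + 1. Then (35j + 1)² = 1225j² + 70j + 1 = 35(35j² + 2j) + 1, so m² ≡ 1 (mod 35).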